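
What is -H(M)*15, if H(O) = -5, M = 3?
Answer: 75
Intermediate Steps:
-H(M)*15 = -1*(-5)*15 = 5*15 = 75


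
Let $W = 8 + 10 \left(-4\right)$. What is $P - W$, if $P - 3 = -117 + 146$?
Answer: $64$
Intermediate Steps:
$P = 32$ ($P = 3 + \left(-117 + 146\right) = 3 + 29 = 32$)
$W = -32$ ($W = 8 - 40 = -32$)
$P - W = 32 - -32 = 32 + 32 = 64$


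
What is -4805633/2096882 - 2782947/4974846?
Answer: -145798017543/51135612893 ≈ -2.8512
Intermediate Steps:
-4805633/2096882 - 2782947/4974846 = -4805633*1/2096882 - 2782947*1/4974846 = -4805633/2096882 - 927649/1658282 = -145798017543/51135612893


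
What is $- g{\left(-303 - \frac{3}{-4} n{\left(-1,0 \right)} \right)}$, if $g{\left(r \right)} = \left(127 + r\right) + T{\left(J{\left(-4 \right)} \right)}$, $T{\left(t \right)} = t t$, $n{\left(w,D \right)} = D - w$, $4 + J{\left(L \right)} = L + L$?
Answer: $\frac{125}{4} \approx 31.25$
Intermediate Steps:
$J{\left(L \right)} = -4 + 2 L$ ($J{\left(L \right)} = -4 + \left(L + L\right) = -4 + 2 L$)
$T{\left(t \right)} = t^{2}$
$g{\left(r \right)} = 271 + r$ ($g{\left(r \right)} = \left(127 + r\right) + \left(-4 + 2 \left(-4\right)\right)^{2} = \left(127 + r\right) + \left(-4 - 8\right)^{2} = \left(127 + r\right) + \left(-12\right)^{2} = \left(127 + r\right) + 144 = 271 + r$)
$- g{\left(-303 - \frac{3}{-4} n{\left(-1,0 \right)} \right)} = - (271 - \left(303 + \frac{3}{-4} \left(0 - -1\right)\right)) = - (271 - \left(303 + 3 \left(- \frac{1}{4}\right) \left(0 + 1\right)\right)) = - (271 - \left(303 - \frac{3}{4}\right)) = - (271 - \frac{1209}{4}) = \left(-1\right) \left(- \frac{125}{4}\right) = \frac{125}{4}$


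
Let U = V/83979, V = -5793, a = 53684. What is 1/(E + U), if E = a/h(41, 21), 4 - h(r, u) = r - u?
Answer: -111972/375701777 ≈ -0.00029803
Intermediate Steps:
h(r, u) = 4 + u - r (h(r, u) = 4 - (r - u) = 4 + (u - r) = 4 + u - r)
E = -13421/4 (E = 53684/(4 + 21 - 1*41) = 53684/(4 + 21 - 41) = 53684/(-16) = 53684*(-1/16) = -13421/4 ≈ -3355.3)
U = -1931/27993 (U = -5793/83979 = -5793*1/83979 = -1931/27993 ≈ -0.068982)
1/(E + U) = 1/(-13421/4 - 1931/27993) = 1/(-375701777/111972) = -111972/375701777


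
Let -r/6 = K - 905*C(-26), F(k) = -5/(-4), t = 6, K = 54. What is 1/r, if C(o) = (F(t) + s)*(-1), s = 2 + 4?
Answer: -2/79383 ≈ -2.5194e-5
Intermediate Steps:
F(k) = 5/4 (F(k) = -5*(-¼) = 5/4)
s = 6
C(o) = -29/4 (C(o) = (5/4 + 6)*(-1) = (29/4)*(-1) = -29/4)
r = -79383/2 (r = -6*(54 - 905*(-29/4)) = -6*(54 + 26245/4) = -6*26461/4 = -79383/2 ≈ -39692.)
1/r = 1/(-79383/2) = -2/79383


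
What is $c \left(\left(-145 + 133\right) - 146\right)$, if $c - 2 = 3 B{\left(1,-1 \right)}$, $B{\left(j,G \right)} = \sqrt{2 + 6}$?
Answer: $-316 - 948 \sqrt{2} \approx -1656.7$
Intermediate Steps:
$B{\left(j,G \right)} = 2 \sqrt{2}$ ($B{\left(j,G \right)} = \sqrt{8} = 2 \sqrt{2}$)
$c = 2 + 6 \sqrt{2}$ ($c = 2 + 3 \cdot 2 \sqrt{2} = 2 + 6 \sqrt{2} \approx 10.485$)
$c \left(\left(-145 + 133\right) - 146\right) = \left(2 + 6 \sqrt{2}\right) \left(\left(-145 + 133\right) - 146\right) = \left(2 + 6 \sqrt{2}\right) \left(-12 - 146\right) = \left(2 + 6 \sqrt{2}\right) \left(-158\right) = -316 - 948 \sqrt{2}$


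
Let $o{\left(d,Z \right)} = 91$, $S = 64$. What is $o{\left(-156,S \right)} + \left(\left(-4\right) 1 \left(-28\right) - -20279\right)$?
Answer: $20482$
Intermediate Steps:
$o{\left(-156,S \right)} + \left(\left(-4\right) 1 \left(-28\right) - -20279\right) = 91 + \left(\left(-4\right) 1 \left(-28\right) - -20279\right) = 91 + \left(\left(-4\right) \left(-28\right) + 20279\right) = 91 + \left(112 + 20279\right) = 91 + 20391 = 20482$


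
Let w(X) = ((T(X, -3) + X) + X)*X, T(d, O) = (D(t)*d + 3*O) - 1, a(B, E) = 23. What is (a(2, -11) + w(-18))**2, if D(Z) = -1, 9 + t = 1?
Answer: 277729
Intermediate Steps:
t = -8 (t = -9 + 1 = -8)
T(d, O) = -1 - d + 3*O (T(d, O) = (-d + 3*O) - 1 = -1 - d + 3*O)
w(X) = X*(-10 + X) (w(X) = (((-1 - X + 3*(-3)) + X) + X)*X = (((-1 - X - 9) + X) + X)*X = (((-10 - X) + X) + X)*X = (-10 + X)*X = X*(-10 + X))
(a(2, -11) + w(-18))**2 = (23 - 18*(-10 - 18))**2 = (23 - 18*(-28))**2 = (23 + 504)**2 = 527**2 = 277729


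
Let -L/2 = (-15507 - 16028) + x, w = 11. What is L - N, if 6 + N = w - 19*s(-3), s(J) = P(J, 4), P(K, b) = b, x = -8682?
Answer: 80505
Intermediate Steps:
s(J) = 4
L = 80434 (L = -2*((-15507 - 16028) - 8682) = -2*(-31535 - 8682) = -2*(-40217) = 80434)
N = -71 (N = -6 + (11 - 19*4) = -6 + (11 - 76) = -6 - 65 = -71)
L - N = 80434 - 1*(-71) = 80434 + 71 = 80505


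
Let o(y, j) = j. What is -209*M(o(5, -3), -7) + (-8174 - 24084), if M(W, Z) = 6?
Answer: -33512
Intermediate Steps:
-209*M(o(5, -3), -7) + (-8174 - 24084) = -209*6 + (-8174 - 24084) = -1254 - 32258 = -33512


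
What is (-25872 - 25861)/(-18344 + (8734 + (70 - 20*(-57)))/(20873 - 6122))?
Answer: 69373953/24598400 ≈ 2.8203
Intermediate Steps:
(-25872 - 25861)/(-18344 + (8734 + (70 - 20*(-57)))/(20873 - 6122)) = -51733/(-18344 + (8734 + (70 + 1140))/14751) = -51733/(-18344 + (8734 + 1210)*(1/14751)) = -51733/(-18344 + 9944*(1/14751)) = -51733/(-18344 + 904/1341) = -51733/(-24598400/1341) = -51733*(-1341/24598400) = 69373953/24598400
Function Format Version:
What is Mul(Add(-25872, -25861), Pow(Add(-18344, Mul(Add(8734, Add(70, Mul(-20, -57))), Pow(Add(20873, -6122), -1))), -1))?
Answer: Rational(69373953, 24598400) ≈ 2.8203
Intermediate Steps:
Mul(Add(-25872, -25861), Pow(Add(-18344, Mul(Add(8734, Add(70, Mul(-20, -57))), Pow(Add(20873, -6122), -1))), -1)) = Mul(-51733, Pow(Add(-18344, Mul(Add(8734, Add(70, 1140)), Pow(14751, -1))), -1)) = Mul(-51733, Pow(Add(-18344, Mul(Add(8734, 1210), Rational(1, 14751))), -1)) = Mul(-51733, Pow(Add(-18344, Mul(9944, Rational(1, 14751))), -1)) = Mul(-51733, Pow(Add(-18344, Rational(904, 1341)), -1)) = Mul(-51733, Pow(Rational(-24598400, 1341), -1)) = Mul(-51733, Rational(-1341, 24598400)) = Rational(69373953, 24598400)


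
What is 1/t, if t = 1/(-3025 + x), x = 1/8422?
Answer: -25476549/8422 ≈ -3025.0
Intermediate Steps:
x = 1/8422 ≈ 0.00011874
t = -8422/25476549 (t = 1/(-3025 + 1/8422) = 1/(-25476549/8422) = -8422/25476549 ≈ -0.00033058)
1/t = 1/(-8422/25476549) = -25476549/8422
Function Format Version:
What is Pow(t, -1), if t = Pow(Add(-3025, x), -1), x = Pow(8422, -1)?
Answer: Rational(-25476549, 8422) ≈ -3025.0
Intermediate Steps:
x = Rational(1, 8422) ≈ 0.00011874
t = Rational(-8422, 25476549) (t = Pow(Add(-3025, Rational(1, 8422)), -1) = Pow(Rational(-25476549, 8422), -1) = Rational(-8422, 25476549) ≈ -0.00033058)
Pow(t, -1) = Pow(Rational(-8422, 25476549), -1) = Rational(-25476549, 8422)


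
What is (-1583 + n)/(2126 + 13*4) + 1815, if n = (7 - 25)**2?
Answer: 3951811/2178 ≈ 1814.4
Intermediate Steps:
n = 324 (n = (-18)**2 = 324)
(-1583 + n)/(2126 + 13*4) + 1815 = (-1583 + 324)/(2126 + 13*4) + 1815 = -1259/(2126 + 52) + 1815 = -1259/2178 + 1815 = 3951811/2178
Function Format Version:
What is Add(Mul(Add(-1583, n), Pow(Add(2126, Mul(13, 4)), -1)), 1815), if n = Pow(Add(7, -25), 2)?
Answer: Rational(3951811, 2178) ≈ 1814.4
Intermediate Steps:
n = 324 (n = Pow(-18, 2) = 324)
Add(Mul(Add(-1583, n), Pow(Add(2126, Mul(13, 4)), -1)), 1815) = Add(Mul(Add(-1583, 324), Pow(Add(2126, Mul(13, 4)), -1)), 1815) = Add(Mul(-1259, Pow(Add(2126, 52), -1)), 1815) = Add(Mul(-1259, Pow(2178, -1)), 1815) = Add(Mul(-1259, Rational(1, 2178)), 1815) = Add(Rational(-1259, 2178), 1815) = Rational(3951811, 2178)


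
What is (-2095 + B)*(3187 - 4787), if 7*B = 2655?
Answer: 19216000/7 ≈ 2.7451e+6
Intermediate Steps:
B = 2655/7 (B = (1/7)*2655 = 2655/7 ≈ 379.29)
(-2095 + B)*(3187 - 4787) = (-2095 + 2655/7)*(3187 - 4787) = -12010/7*(-1600) = 19216000/7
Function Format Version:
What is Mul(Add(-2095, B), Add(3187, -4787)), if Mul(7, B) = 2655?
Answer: Rational(19216000, 7) ≈ 2.7451e+6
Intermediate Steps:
B = Rational(2655, 7) (B = Mul(Rational(1, 7), 2655) = Rational(2655, 7) ≈ 379.29)
Mul(Add(-2095, B), Add(3187, -4787)) = Mul(Add(-2095, Rational(2655, 7)), Add(3187, -4787)) = Mul(Rational(-12010, 7), -1600) = Rational(19216000, 7)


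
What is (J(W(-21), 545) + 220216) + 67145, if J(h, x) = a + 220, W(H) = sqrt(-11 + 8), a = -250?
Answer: 287331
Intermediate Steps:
W(H) = I*sqrt(3) (W(H) = sqrt(-3) = I*sqrt(3))
J(h, x) = -30 (J(h, x) = -250 + 220 = -30)
(J(W(-21), 545) + 220216) + 67145 = (-30 + 220216) + 67145 = 220186 + 67145 = 287331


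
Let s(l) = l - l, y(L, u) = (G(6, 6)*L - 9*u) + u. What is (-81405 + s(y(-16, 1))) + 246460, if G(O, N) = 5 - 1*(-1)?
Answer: 165055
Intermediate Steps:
G(O, N) = 6 (G(O, N) = 5 + 1 = 6)
y(L, u) = -8*u + 6*L (y(L, u) = (6*L - 9*u) + u = (-9*u + 6*L) + u = -8*u + 6*L)
s(l) = 0
(-81405 + s(y(-16, 1))) + 246460 = (-81405 + 0) + 246460 = -81405 + 246460 = 165055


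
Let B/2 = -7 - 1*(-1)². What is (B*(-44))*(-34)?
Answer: -23936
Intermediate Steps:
B = -16 (B = 2*(-7 - 1*(-1)²) = 2*(-7 - 1*1) = 2*(-7 - 1) = 2*(-8) = -16)
(B*(-44))*(-34) = -16*(-44)*(-34) = 704*(-34) = -23936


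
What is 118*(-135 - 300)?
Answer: -51330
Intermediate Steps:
118*(-135 - 300) = 118*(-435) = -51330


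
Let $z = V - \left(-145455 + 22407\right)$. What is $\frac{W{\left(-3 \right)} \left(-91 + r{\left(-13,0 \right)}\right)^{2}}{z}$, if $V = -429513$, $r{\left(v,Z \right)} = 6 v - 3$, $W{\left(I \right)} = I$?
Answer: $\frac{29584}{102155} \approx 0.2896$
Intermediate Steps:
$r{\left(v,Z \right)} = -3 + 6 v$
$z = -306465$ ($z = -429513 - \left(-145455 + 22407\right) = -429513 - -123048 = -429513 + 123048 = -306465$)
$\frac{W{\left(-3 \right)} \left(-91 + r{\left(-13,0 \right)}\right)^{2}}{z} = \frac{\left(-3\right) \left(-91 + \left(-3 + 6 \left(-13\right)\right)\right)^{2}}{-306465} = - 3 \left(-91 - 81\right)^{2} \left(- \frac{1}{306465}\right) = - 3 \left(-172\right)^{2} \left(- \frac{1}{306465}\right) = \left(-3\right) 29584 \left(- \frac{1}{306465}\right) = \left(-88752\right) \left(- \frac{1}{306465}\right) = \frac{29584}{102155}$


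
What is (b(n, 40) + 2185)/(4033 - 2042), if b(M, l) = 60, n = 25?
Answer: 2245/1991 ≈ 1.1276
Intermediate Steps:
(b(n, 40) + 2185)/(4033 - 2042) = (60 + 2185)/(4033 - 2042) = 2245/1991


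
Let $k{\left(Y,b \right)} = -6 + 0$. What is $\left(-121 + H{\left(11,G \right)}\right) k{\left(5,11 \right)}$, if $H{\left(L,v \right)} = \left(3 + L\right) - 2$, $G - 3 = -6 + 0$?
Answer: $654$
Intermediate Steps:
$k{\left(Y,b \right)} = -6$
$G = -3$ ($G = 3 + \left(-6 + 0\right) = 3 - 6 = -3$)
$H{\left(L,v \right)} = 1 + L$
$\left(-121 + H{\left(11,G \right)}\right) k{\left(5,11 \right)} = \left(-121 + \left(1 + 11\right)\right) \left(-6\right) = \left(-121 + 12\right) \left(-6\right) = \left(-109\right) \left(-6\right) = 654$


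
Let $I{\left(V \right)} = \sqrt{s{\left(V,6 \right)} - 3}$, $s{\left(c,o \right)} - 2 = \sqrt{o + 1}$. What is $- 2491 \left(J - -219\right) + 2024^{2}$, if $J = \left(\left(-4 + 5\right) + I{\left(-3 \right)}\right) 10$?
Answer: $3526137 - 24910 \sqrt{-1 + \sqrt{7}} \approx 3.4942 \cdot 10^{6}$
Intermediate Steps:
$s{\left(c,o \right)} = 2 + \sqrt{1 + o}$ ($s{\left(c,o \right)} = 2 + \sqrt{o + 1} = 2 + \sqrt{1 + o}$)
$I{\left(V \right)} = \sqrt{-1 + \sqrt{7}}$ ($I{\left(V \right)} = \sqrt{\left(2 + \sqrt{1 + 6}\right) - 3} = \sqrt{\left(2 + \sqrt{7}\right) - 3} = \sqrt{-1 + \sqrt{7}}$)
$J = 10 + 10 \sqrt{-1 + \sqrt{7}}$ ($J = \left(\left(-4 + 5\right) + \sqrt{-1 + \sqrt{7}}\right) 10 = \left(1 + \sqrt{-1 + \sqrt{7}}\right) 10 = 10 + 10 \sqrt{-1 + \sqrt{7}} \approx 22.829$)
$- 2491 \left(J - -219\right) + 2024^{2} = - 2491 \left(\left(10 + 10 \sqrt{-1 + \sqrt{7}}\right) - -219\right) + 2024^{2} = - 2491 \left(\left(10 + 10 \sqrt{-1 + \sqrt{7}}\right) + 219\right) + 4096576 = - 2491 \left(229 + 10 \sqrt{-1 + \sqrt{7}}\right) + 4096576 = \left(-570439 - 24910 \sqrt{-1 + \sqrt{7}}\right) + 4096576 = 3526137 - 24910 \sqrt{-1 + \sqrt{7}}$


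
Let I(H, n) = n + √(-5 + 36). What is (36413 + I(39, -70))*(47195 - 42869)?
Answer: 157219818 + 4326*√31 ≈ 1.5724e+8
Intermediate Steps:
I(H, n) = n + √31
(36413 + I(39, -70))*(47195 - 42869) = (36413 + (-70 + √31))*(47195 - 42869) = (36343 + √31)*4326 = 157219818 + 4326*√31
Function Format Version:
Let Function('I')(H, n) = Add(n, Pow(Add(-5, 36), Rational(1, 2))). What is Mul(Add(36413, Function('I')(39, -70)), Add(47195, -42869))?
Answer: Add(157219818, Mul(4326, Pow(31, Rational(1, 2)))) ≈ 1.5724e+8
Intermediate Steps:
Function('I')(H, n) = Add(n, Pow(31, Rational(1, 2)))
Mul(Add(36413, Function('I')(39, -70)), Add(47195, -42869)) = Mul(Add(36413, Add(-70, Pow(31, Rational(1, 2)))), Add(47195, -42869)) = Mul(Add(36343, Pow(31, Rational(1, 2))), 4326) = Add(157219818, Mul(4326, Pow(31, Rational(1, 2))))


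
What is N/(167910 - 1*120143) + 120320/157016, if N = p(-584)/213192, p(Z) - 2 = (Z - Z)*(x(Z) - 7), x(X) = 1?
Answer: 76580237844907/99936192007764 ≈ 0.76629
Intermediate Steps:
p(Z) = 2 (p(Z) = 2 + (Z - Z)*(1 - 7) = 2 + 0*(-6) = 2 + 0 = 2)
N = 1/106596 (N = 2/213192 = 2*(1/213192) = 1/106596 ≈ 9.3812e-6)
N/(167910 - 1*120143) + 120320/157016 = 1/(106596*(167910 - 1*120143)) + 120320/157016 = 1/(106596*(167910 - 120143)) + 120320*(1/157016) = (1/106596)/47767 + 15040/19627 = (1/106596)*(1/47767) + 15040/19627 = 1/5091771132 + 15040/19627 = 76580237844907/99936192007764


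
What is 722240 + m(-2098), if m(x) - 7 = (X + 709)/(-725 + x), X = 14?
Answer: 679634186/941 ≈ 7.2225e+5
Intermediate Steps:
m(x) = 7 + 723/(-725 + x) (m(x) = 7 + (14 + 709)/(-725 + x) = 7 + 723/(-725 + x))
722240 + m(-2098) = 722240 + (-4352 + 7*(-2098))/(-725 - 2098) = 722240 + (-4352 - 14686)/(-2823) = 722240 - 1/2823*(-19038) = 722240 + 6346/941 = 679634186/941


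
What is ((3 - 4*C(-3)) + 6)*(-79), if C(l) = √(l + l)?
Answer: -711 + 316*I*√6 ≈ -711.0 + 774.04*I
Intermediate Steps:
C(l) = √2*√l (C(l) = √(2*l) = √2*√l)
((3 - 4*C(-3)) + 6)*(-79) = ((3 - 4*√2*√(-3)) + 6)*(-79) = ((3 - 4*√2*I*√3) + 6)*(-79) = ((3 - 4*I*√6) + 6)*(-79) = (9 - 4*I*√6)*(-79) = -711 + 316*I*√6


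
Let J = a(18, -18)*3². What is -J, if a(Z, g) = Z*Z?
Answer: -2916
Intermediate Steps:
a(Z, g) = Z²
J = 2916 (J = 18²*3² = 324*9 = 2916)
-J = -1*2916 = -2916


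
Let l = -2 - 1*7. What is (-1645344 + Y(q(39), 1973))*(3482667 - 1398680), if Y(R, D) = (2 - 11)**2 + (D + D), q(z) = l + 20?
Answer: -3420483290879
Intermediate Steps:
l = -9 (l = -2 - 7 = -9)
q(z) = 11 (q(z) = -9 + 20 = 11)
Y(R, D) = 81 + 2*D (Y(R, D) = (-9)**2 + 2*D = 81 + 2*D)
(-1645344 + Y(q(39), 1973))*(3482667 - 1398680) = (-1645344 + (81 + 2*1973))*(3482667 - 1398680) = (-1645344 + (81 + 3946))*2083987 = (-1645344 + 4027)*2083987 = -1641317*2083987 = -3420483290879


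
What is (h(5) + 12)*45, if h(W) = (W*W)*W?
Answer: 6165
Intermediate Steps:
h(W) = W³ (h(W) = W²*W = W³)
(h(5) + 12)*45 = (5³ + 12)*45 = (125 + 12)*45 = 137*45 = 6165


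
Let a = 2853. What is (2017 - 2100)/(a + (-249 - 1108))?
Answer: -83/1496 ≈ -0.055481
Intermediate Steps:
(2017 - 2100)/(a + (-249 - 1108)) = (2017 - 2100)/(2853 + (-249 - 1108)) = -83/(2853 - 1357) = -83/1496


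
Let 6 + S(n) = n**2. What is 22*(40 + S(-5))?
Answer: 1298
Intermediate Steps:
S(n) = -6 + n**2
22*(40 + S(-5)) = 22*(40 + (-6 + (-5)**2)) = 22*(40 + (-6 + 25)) = 22*(40 + 19) = 22*59 = 1298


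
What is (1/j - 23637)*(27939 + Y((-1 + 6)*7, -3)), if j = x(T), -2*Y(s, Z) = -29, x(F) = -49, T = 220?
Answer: -32376135049/49 ≈ -6.6074e+8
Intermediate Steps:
Y(s, Z) = 29/2 (Y(s, Z) = -1/2*(-29) = 29/2)
j = -49
(1/j - 23637)*(27939 + Y((-1 + 6)*7, -3)) = (1/(-49) - 23637)*(27939 + 29/2) = (-1/49 - 23637)*(55907/2) = -1158214/49*55907/2 = -32376135049/49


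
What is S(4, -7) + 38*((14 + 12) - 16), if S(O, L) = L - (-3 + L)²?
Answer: 273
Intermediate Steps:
S(4, -7) + 38*((14 + 12) - 16) = (-7 - (-3 - 7)²) + 38*((14 + 12) - 16) = (-7 - 1*(-10)²) + 38*(26 - 16) = (-7 - 1*100) + 38*10 = (-7 - 100) + 380 = -107 + 380 = 273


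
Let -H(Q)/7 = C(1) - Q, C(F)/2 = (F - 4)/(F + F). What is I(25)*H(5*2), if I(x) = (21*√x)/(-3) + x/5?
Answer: -2730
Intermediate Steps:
C(F) = (-4 + F)/F (C(F) = 2*((F - 4)/(F + F)) = 2*((-4 + F)/((2*F))) = 2*((-4 + F)*(1/(2*F))) = 2*((-4 + F)/(2*F)) = (-4 + F)/F)
H(Q) = 21 + 7*Q (H(Q) = -7*((-4 + 1)/1 - Q) = -7*(1*(-3) - Q) = -7*(-3 - Q) = 21 + 7*Q)
I(x) = -7*√x + x/5 (I(x) = (21*√x)*(-⅓) + x*(⅕) = -7*√x + x/5)
I(25)*H(5*2) = (-7*√25 + (⅕)*25)*(21 + 7*(5*2)) = (-7*5 + 5)*(21 + 7*10) = (-35 + 5)*(21 + 70) = -30*91 = -2730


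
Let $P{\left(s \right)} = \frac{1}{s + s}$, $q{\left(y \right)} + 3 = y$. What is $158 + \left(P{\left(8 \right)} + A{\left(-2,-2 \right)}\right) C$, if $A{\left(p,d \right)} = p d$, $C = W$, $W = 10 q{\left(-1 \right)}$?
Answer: $- \frac{9}{2} \approx -4.5$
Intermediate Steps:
$q{\left(y \right)} = -3 + y$
$P{\left(s \right)} = \frac{1}{2 s}$
$W = -40$ ($W = 10 \left(-3 - 1\right) = 10 \left(-4\right) = -40$)
$C = -40$
$A{\left(p,d \right)} = d p$
$158 + \left(P{\left(8 \right)} + A{\left(-2,-2 \right)}\right) C = 158 + \left(\frac{1}{2 \cdot 8} - -4\right) \left(-40\right) = 158 + \left(\frac{1}{2} \cdot \frac{1}{8} + 4\right) \left(-40\right) = 158 + \left(\frac{1}{16} + 4\right) \left(-40\right) = 158 + \frac{65}{16} \left(-40\right) = 158 - \frac{325}{2} = - \frac{9}{2}$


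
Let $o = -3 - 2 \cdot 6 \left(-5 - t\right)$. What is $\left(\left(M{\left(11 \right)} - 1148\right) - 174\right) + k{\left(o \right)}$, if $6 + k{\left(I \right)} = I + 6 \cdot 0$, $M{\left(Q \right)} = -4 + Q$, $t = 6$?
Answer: $-1192$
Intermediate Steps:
$o = 129$ ($o = -3 - 2 \cdot 6 \left(-5 - 6\right) = -3 - 12 \left(-5 - 6\right) = -3 - 12 \left(-11\right) = -3 - -132 = -3 + 132 = 129$)
$k{\left(I \right)} = -6 + I$ ($k{\left(I \right)} = -6 + \left(I + 6 \cdot 0\right) = -6 + \left(I + 0\right) = -6 + I$)
$\left(\left(M{\left(11 \right)} - 1148\right) - 174\right) + k{\left(o \right)} = \left(\left(\left(-4 + 11\right) - 1148\right) - 174\right) + \left(-6 + 129\right) = \left(\left(7 - 1148\right) - 174\right) + 123 = \left(-1141 - 174\right) + 123 = -1315 + 123 = -1192$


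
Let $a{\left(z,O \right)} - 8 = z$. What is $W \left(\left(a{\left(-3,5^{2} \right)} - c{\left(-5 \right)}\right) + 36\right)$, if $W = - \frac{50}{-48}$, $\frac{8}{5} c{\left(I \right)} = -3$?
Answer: $\frac{8575}{192} \approx 44.661$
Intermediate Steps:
$a{\left(z,O \right)} = 8 + z$
$c{\left(I \right)} = - \frac{15}{8}$ ($c{\left(I \right)} = \frac{5}{8} \left(-3\right) = - \frac{15}{8}$)
$W = \frac{25}{24}$ ($W = \left(-50\right) \left(- \frac{1}{48}\right) = \frac{25}{24} \approx 1.0417$)
$W \left(\left(a{\left(-3,5^{2} \right)} - c{\left(-5 \right)}\right) + 36\right) = \frac{25 \left(\left(\left(8 - 3\right) - - \frac{15}{8}\right) + 36\right)}{24} = \frac{25 \left(\left(5 + \frac{15}{8}\right) + 36\right)}{24} = \frac{25 \left(\frac{55}{8} + 36\right)}{24} = \frac{25}{24} \cdot \frac{343}{8} = \frac{8575}{192}$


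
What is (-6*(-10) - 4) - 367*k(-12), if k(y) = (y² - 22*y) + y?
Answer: -145276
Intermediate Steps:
k(y) = y² - 21*y
(-6*(-10) - 4) - 367*k(-12) = (-6*(-10) - 4) - (-4404)*(-21 - 12) = (60 - 4) - (-4404)*(-33) = 56 - 367*396 = 56 - 145332 = -145276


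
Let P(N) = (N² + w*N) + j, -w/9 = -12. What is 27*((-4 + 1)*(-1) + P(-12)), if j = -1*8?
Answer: -31239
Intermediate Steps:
w = 108 (w = -9*(-12) = 108)
j = -8
P(N) = -8 + N² + 108*N (P(N) = (N² + 108*N) - 8 = -8 + N² + 108*N)
27*((-4 + 1)*(-1) + P(-12)) = 27*((-4 + 1)*(-1) + (-8 + (-12)² + 108*(-12))) = 27*(-3*(-1) + (-8 + 144 - 1296)) = 27*(3 - 1160) = 27*(-1157) = -31239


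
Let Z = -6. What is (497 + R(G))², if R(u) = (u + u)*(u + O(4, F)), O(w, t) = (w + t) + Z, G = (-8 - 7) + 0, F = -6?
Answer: 1408969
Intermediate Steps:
G = -15 (G = -15 + 0 = -15)
O(w, t) = -6 + t + w (O(w, t) = (w + t) - 6 = (t + w) - 6 = -6 + t + w)
R(u) = 2*u*(-8 + u) (R(u) = (u + u)*(u + (-6 - 6 + 4)) = (2*u)*(u - 8) = (2*u)*(-8 + u) = 2*u*(-8 + u))
(497 + R(G))² = (497 + 2*(-15)*(-8 - 15))² = (497 + 2*(-15)*(-23))² = (497 + 690)² = 1187² = 1408969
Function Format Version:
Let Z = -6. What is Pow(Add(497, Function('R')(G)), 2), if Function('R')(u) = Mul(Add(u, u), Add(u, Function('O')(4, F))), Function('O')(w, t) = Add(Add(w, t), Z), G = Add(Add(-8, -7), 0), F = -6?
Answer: 1408969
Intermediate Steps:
G = -15 (G = Add(-15, 0) = -15)
Function('O')(w, t) = Add(-6, t, w) (Function('O')(w, t) = Add(Add(w, t), -6) = Add(Add(t, w), -6) = Add(-6, t, w))
Function('R')(u) = Mul(2, u, Add(-8, u)) (Function('R')(u) = Mul(Add(u, u), Add(u, Add(-6, -6, 4))) = Mul(Mul(2, u), Add(u, -8)) = Mul(Mul(2, u), Add(-8, u)) = Mul(2, u, Add(-8, u)))
Pow(Add(497, Function('R')(G)), 2) = Pow(Add(497, Mul(2, -15, Add(-8, -15))), 2) = Pow(Add(497, Mul(2, -15, -23)), 2) = Pow(Add(497, 690), 2) = Pow(1187, 2) = 1408969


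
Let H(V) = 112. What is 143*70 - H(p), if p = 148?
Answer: 9898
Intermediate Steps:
143*70 - H(p) = 143*70 - 1*112 = 10010 - 112 = 9898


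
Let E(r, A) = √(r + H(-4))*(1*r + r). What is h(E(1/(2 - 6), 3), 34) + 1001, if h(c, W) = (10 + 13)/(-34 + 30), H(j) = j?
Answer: 3981/4 ≈ 995.25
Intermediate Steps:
E(r, A) = 2*r*√(-4 + r) (E(r, A) = √(r - 4)*(1*r + r) = √(-4 + r)*(r + r) = √(-4 + r)*(2*r) = 2*r*√(-4 + r))
h(c, W) = -23/4 (h(c, W) = 23/(-4) = 23*(-¼) = -23/4)
h(E(1/(2 - 6), 3), 34) + 1001 = -23/4 + 1001 = 3981/4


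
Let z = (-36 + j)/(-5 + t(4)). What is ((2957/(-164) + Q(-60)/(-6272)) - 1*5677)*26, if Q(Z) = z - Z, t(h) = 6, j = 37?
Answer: -19038382753/128576 ≈ -1.4807e+5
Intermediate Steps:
z = 1 (z = (-36 + 37)/(-5 + 6) = 1/1 = 1*1 = 1)
Q(Z) = 1 - Z
((2957/(-164) + Q(-60)/(-6272)) - 1*5677)*26 = ((2957/(-164) + (1 - 1*(-60))/(-6272)) - 1*5677)*26 = ((2957*(-1/164) + (1 + 60)*(-1/6272)) - 5677)*26 = ((-2957/164 + 61*(-1/6272)) - 5677)*26 = ((-2957/164 - 61/6272) - 5677)*26 = (-4639077/257152 - 5677)*26 = -1464490981/257152*26 = -19038382753/128576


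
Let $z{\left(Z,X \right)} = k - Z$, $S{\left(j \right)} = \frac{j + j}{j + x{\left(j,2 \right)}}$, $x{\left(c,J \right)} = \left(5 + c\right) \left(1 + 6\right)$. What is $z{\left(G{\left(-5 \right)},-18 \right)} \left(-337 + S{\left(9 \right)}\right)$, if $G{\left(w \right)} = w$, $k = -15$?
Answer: $\frac{360410}{107} \approx 3368.3$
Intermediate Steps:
$x{\left(c,J \right)} = 35 + 7 c$ ($x{\left(c,J \right)} = \left(5 + c\right) 7 = 35 + 7 c$)
$S{\left(j \right)} = \frac{2 j}{35 + 8 j}$ ($S{\left(j \right)} = \frac{j + j}{j + \left(35 + 7 j\right)} = \frac{2 j}{35 + 8 j}$)
$z{\left(Z,X \right)} = -15 - Z$
$z{\left(G{\left(-5 \right)},-18 \right)} \left(-337 + S{\left(9 \right)}\right) = \left(-15 - -5\right) \left(-337 + 2 \cdot 9 \frac{1}{35 + 8 \cdot 9}\right) = \left(-15 + 5\right) \left(-337 + 2 \cdot 9 \frac{1}{35 + 72}\right) = - 10 \left(-337 + 2 \cdot 9 \cdot \frac{1}{107}\right) = - 10 \left(-337 + \frac{18}{107}\right) = \left(-10\right) \left(- \frac{36041}{107}\right) = \frac{360410}{107}$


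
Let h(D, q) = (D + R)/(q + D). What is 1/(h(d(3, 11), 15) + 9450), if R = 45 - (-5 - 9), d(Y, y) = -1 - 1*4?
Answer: 5/47277 ≈ 0.00010576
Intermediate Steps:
d(Y, y) = -5 (d(Y, y) = -1 - 4 = -5)
R = 59 (R = 45 - 1*(-14) = 45 + 14 = 59)
h(D, q) = (59 + D)/(D + q) (h(D, q) = (D + 59)/(q + D) = (59 + D)/(D + q))
1/(h(d(3, 11), 15) + 9450) = 1/((59 - 5)/(-5 + 15) + 9450) = 1/(54/10 + 9450) = 1/((1/10)*54 + 9450) = 1/(27/5 + 9450) = 1/(47277/5) = 5/47277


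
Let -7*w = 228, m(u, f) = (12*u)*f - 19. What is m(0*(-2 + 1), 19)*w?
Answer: 4332/7 ≈ 618.86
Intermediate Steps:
m(u, f) = -19 + 12*f*u (m(u, f) = 12*f*u - 19 = -19 + 12*f*u)
w = -228/7 (w = -1/7*228 = -228/7 ≈ -32.571)
m(0*(-2 + 1), 19)*w = (-19 + 12*19*(0*(-2 + 1)))*(-228/7) = (-19 + 12*19*(0*(-1)))*(-228/7) = (-19 + 12*19*0)*(-228/7) = (-19 + 0)*(-228/7) = -19*(-228/7) = 4332/7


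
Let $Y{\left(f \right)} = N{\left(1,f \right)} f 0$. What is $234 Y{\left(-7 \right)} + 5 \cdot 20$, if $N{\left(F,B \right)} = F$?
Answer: $100$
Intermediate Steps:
$Y{\left(f \right)} = 0$ ($Y{\left(f \right)} = 1 f 0 = f 0 = 0$)
$234 Y{\left(-7 \right)} + 5 \cdot 20 = 234 \cdot 0 + 5 \cdot 20 = 0 + 100 = 100$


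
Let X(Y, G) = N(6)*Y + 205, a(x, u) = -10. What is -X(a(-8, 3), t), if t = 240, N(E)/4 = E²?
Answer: 1235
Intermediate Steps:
N(E) = 4*E²
X(Y, G) = 205 + 144*Y (X(Y, G) = (4*6²)*Y + 205 = (4*36)*Y + 205 = 144*Y + 205 = 205 + 144*Y)
-X(a(-8, 3), t) = -(205 + 144*(-10)) = -(205 - 1440) = -1*(-1235) = 1235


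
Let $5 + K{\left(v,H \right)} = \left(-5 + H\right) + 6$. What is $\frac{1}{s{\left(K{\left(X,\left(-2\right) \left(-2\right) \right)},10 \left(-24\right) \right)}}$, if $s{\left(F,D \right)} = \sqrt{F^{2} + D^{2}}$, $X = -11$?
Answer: $\frac{1}{240} \approx 0.0041667$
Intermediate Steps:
$K{\left(v,H \right)} = -4 + H$ ($K{\left(v,H \right)} = -5 + \left(\left(-5 + H\right) + 6\right) = -5 + \left(1 + H\right) = -4 + H$)
$s{\left(F,D \right)} = \sqrt{D^{2} + F^{2}}$
$\frac{1}{s{\left(K{\left(X,\left(-2\right) \left(-2\right) \right)},10 \left(-24\right) \right)}} = \frac{1}{\sqrt{\left(10 \left(-24\right)\right)^{2} + \left(-4 - -4\right)^{2}}} = \frac{1}{\sqrt{\left(-240\right)^{2} + \left(-4 + 4\right)^{2}}} = \frac{1}{\sqrt{57600 + 0^{2}}} = \frac{1}{\sqrt{57600 + 0}} = \frac{1}{\sqrt{57600}} = \frac{1}{240}$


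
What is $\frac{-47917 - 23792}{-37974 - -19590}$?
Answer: $\frac{23903}{6128} \approx 3.9006$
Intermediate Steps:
$\frac{-47917 - 23792}{-37974 - -19590} = - \frac{71709}{-37974 + 19590} = - \frac{71709}{-18384} = \left(-71709\right) \left(- \frac{1}{18384}\right) = \frac{23903}{6128}$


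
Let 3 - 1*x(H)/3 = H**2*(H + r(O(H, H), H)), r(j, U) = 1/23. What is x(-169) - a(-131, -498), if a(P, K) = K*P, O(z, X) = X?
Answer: 331463871/23 ≈ 1.4411e+7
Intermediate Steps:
r(j, U) = 1/23
x(H) = 9 - 3*H**2*(1/23 + H) (x(H) = 9 - 3*H**2*(H + 1/23) = 9 - 3*H**2*(1/23 + H))
x(-169) - a(-131, -498) = (9 - 3*(-169)**3 - 3/23*(-169)**2) - (-498)*(-131) = (9 - 3*(-4826809) - 3/23*28561) - 1*65238 = (9 + 14480427 - 85683/23) - 65238 = 332964345/23 - 65238 = 331463871/23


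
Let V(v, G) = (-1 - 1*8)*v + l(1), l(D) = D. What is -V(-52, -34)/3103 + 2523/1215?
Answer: 2419678/1256715 ≈ 1.9254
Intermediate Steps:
V(v, G) = 1 - 9*v (V(v, G) = (-1 - 1*8)*v + 1 = (-1 - 8)*v + 1 = -9*v + 1 = 1 - 9*v)
-V(-52, -34)/3103 + 2523/1215 = -(1 - 9*(-52))/3103 + 2523/1215 = -(1 + 468)*(1/3103) + 2523*(1/1215) = -1*469*(1/3103) + 841/405 = -469*1/3103 + 841/405 = -469/3103 + 841/405 = 2419678/1256715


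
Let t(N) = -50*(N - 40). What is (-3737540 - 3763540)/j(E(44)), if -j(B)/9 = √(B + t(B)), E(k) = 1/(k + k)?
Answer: 5000720*√3870922/527853 ≈ 18639.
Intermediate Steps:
t(N) = 2000 - 50*N (t(N) = -50*(-40 + N) = 2000 - 50*N)
E(k) = 1/(2*k)
j(B) = -9*√(2000 - 49*B) (j(B) = -9*√(B + (2000 - 50*B)) = -9*√(2000 - 49*B))
(-3737540 - 3763540)/j(E(44)) = (-3737540 - 3763540)/((-9*√(2000 - 49/(2*44)))) = -7501080*(-1/(9*√(2000 - 49/(2*44)))) = -7501080*(-1/(9*√(2000 - 49*1/88))) = -7501080*(-1/(9*√(2000 - 49/88))) = -7501080*(-2*√3870922/1583559) = -(-5000720)*√3870922/527853 = 5000720*√3870922/527853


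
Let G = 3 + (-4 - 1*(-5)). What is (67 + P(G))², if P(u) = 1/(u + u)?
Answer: 288369/64 ≈ 4505.8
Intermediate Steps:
G = 4 (G = 3 + (-4 + 5) = 3 + 1 = 4)
P(u) = 1/(2*u)
(67 + P(G))² = (67 + (½)/4)² = (67 + (½)*(¼))² = (67 + ⅛)² = (537/8)² = 288369/64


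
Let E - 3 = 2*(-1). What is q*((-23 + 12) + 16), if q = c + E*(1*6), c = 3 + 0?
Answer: 45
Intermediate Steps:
c = 3
E = 1 (E = 3 + 2*(-1) = 3 - 2 = 1)
q = 9 (q = 3 + 1*(1*6) = 3 + 1*6 = 3 + 6 = 9)
q*((-23 + 12) + 16) = 9*((-23 + 12) + 16) = 9*(-11 + 16) = 9*5 = 45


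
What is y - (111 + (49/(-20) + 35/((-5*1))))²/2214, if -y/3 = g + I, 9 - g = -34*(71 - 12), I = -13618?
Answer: 3424747271/98400 ≈ 34804.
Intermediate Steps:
g = 2015 (g = 9 - (-34)*(71 - 12) = 9 - (-34)*59 = 9 - 1*(-2006) = 9 + 2006 = 2015)
y = 34809 (y = -3*(2015 - 13618) = -3*(-11603) = 34809)
y - (111 + (49/(-20) + 35/((-5*1))))²/2214 = 34809 - (111 + (49/(-20) + 35/((-5*1))))²/2214 = 34809 - (111 + (49*(-1/20) + 35/(-5)))²/2214 = 34809 - (111 + (-49/20 + 35*(-⅕)))²/2214 = 34809 - (111 + (-49/20 - 7))²/2214 = 34809 - (111 - 189/20)²/2214 = 34809 - (2031/20)²/2214 = 34809 - 4124961/(400*2214) = 34809 - 1*458329/98400 = 34809 - 458329/98400 = 3424747271/98400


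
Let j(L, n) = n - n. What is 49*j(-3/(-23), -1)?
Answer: 0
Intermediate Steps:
j(L, n) = 0
49*j(-3/(-23), -1) = 49*0 = 0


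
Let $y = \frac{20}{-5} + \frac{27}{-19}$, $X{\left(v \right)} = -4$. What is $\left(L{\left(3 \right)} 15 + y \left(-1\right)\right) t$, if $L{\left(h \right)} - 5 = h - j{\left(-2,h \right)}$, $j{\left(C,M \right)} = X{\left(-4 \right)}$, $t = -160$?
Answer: $- \frac{563680}{19} \approx -29667.0$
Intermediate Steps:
$j{\left(C,M \right)} = -4$
$y = - \frac{103}{19}$ ($y = 20 \left(- \frac{1}{5}\right) + 27 \left(- \frac{1}{19}\right) = -4 - \frac{27}{19} = - \frac{103}{19} \approx -5.4211$)
$L{\left(h \right)} = 9 + h$ ($L{\left(h \right)} = 5 + \left(h - -4\right) = 5 + \left(h + 4\right) = 5 + \left(4 + h\right) = 9 + h$)
$\left(L{\left(3 \right)} 15 + y \left(-1\right)\right) t = \left(\left(9 + 3\right) 15 - - \frac{103}{19}\right) \left(-160\right) = \left(12 \cdot 15 + \frac{103}{19}\right) \left(-160\right) = \left(180 + \frac{103}{19}\right) \left(-160\right) = \frac{3523}{19} \left(-160\right) = - \frac{563680}{19}$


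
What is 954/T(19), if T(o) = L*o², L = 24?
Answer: 159/1444 ≈ 0.11011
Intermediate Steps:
T(o) = 24*o²
954/T(19) = 954/((24*19²)) = 954/((24*361)) = 954/8664 = 954*(1/8664) = 159/1444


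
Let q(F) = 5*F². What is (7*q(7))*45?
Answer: 77175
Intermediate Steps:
(7*q(7))*45 = (7*(5*7²))*45 = (7*(5*49))*45 = (7*245)*45 = 1715*45 = 77175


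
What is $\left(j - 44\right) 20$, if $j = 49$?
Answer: $100$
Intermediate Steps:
$\left(j - 44\right) 20 = \left(49 - 44\right) 20 = 5 \cdot 20 = 100$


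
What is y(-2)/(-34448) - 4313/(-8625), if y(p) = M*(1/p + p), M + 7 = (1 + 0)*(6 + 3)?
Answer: 148617349/297114000 ≈ 0.50020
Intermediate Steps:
M = 2 (M = -7 + (1 + 0)*(6 + 3) = -7 + 1*9 = -7 + 9 = 2)
y(p) = 2*p + 2/p (y(p) = 2*(1/p + p) = 2*(p + 1/p) = 2*p + 2/p)
y(-2)/(-34448) - 4313/(-8625) = (2*(-2) + 2/(-2))/(-34448) - 4313/(-8625) = (-4 + 2*(-½))*(-1/34448) - 4313*(-1/8625) = (-4 - 1)*(-1/34448) + 4313/8625 = -5*(-1/34448) + 4313/8625 = 5/34448 + 4313/8625 = 148617349/297114000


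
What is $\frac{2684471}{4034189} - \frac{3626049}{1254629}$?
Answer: $- \frac{11260151823002}{5061410510881} \approx -2.2247$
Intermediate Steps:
$\frac{2684471}{4034189} - \frac{3626049}{1254629} = - \frac{11260151823002}{5061410510881}$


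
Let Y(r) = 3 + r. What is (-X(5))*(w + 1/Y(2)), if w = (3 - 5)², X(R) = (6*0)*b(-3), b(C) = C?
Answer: 0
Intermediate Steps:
X(R) = 0 (X(R) = (6*0)*(-3) = 0*(-3) = 0)
w = 4 (w = (-2)² = 4)
(-X(5))*(w + 1/Y(2)) = (-1*0)*(4 + 1/(3 + 2)) = 0*(4 + 1/5) = 0*(4 + ⅕) = 0*(21/5) = 0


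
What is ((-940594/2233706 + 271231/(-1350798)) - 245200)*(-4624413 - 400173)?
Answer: 309782603178962982679919/251440466449 ≈ 1.2320e+12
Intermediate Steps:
((-940594/2233706 + 271231/(-1350798)) - 245200)*(-4624413 - 400173) = ((-940594*1/2233706 + 271231*(-1/1350798)) - 245200)*(-5024586) = ((-470297/1116853 - 271231/1350798) - 245200)*(-5024586) = (-938201403049/1508642798694 - 245200)*(-5024586) = -369920152441171849/1508642798694*(-5024586) = 309782603178962982679919/251440466449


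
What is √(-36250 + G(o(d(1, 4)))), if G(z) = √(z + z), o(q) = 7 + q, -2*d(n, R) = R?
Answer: √(-36250 + √10) ≈ 190.39*I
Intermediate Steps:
d(n, R) = -R/2
G(z) = √2*√z (G(z) = √(2*z) = √2*√z)
√(-36250 + G(o(d(1, 4)))) = √(-36250 + √2*√(7 - ½*4)) = √(-36250 + √2*√(7 - 2)) = √(-36250 + √2*√5) = √(-36250 + √10)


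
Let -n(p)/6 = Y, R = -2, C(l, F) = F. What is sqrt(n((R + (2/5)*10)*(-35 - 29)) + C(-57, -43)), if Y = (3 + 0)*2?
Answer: I*sqrt(79) ≈ 8.8882*I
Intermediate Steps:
Y = 6 (Y = 3*2 = 6)
n(p) = -36 (n(p) = -6*6 = -36)
sqrt(n((R + (2/5)*10)*(-35 - 29)) + C(-57, -43)) = sqrt(-36 - 43) = sqrt(-79) = I*sqrt(79)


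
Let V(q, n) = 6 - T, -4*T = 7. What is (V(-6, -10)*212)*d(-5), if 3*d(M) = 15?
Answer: 8215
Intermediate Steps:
T = -7/4 (T = -¼*7 = -7/4 ≈ -1.7500)
d(M) = 5 (d(M) = (⅓)*15 = 5)
V(q, n) = 31/4 (V(q, n) = 6 - 1*(-7/4) = 6 + 7/4 = 31/4)
(V(-6, -10)*212)*d(-5) = ((31/4)*212)*5 = 1643*5 = 8215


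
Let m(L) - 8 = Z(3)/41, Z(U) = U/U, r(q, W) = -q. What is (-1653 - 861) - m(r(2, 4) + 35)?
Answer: -103403/41 ≈ -2522.0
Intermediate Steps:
Z(U) = 1
m(L) = 329/41 (m(L) = 8 + 1/41 = 329/41)
(-1653 - 861) - m(r(2, 4) + 35) = (-1653 - 861) - 1*329/41 = -2514 - 329/41 = -103403/41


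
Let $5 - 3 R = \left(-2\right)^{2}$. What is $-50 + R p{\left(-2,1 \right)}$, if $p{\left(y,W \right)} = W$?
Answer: $- \frac{149}{3} \approx -49.667$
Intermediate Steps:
$R = \frac{1}{3}$ ($R = \frac{5}{3} - \frac{\left(-2\right)^{2}}{3} = \frac{5}{3} - \frac{4}{3} = \frac{1}{3} \approx 0.33333$)
$-50 + R p{\left(-2,1 \right)} = -50 + \frac{1}{3} \cdot 1 = -50 + \frac{1}{3} = - \frac{149}{3}$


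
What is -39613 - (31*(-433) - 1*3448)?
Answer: -22742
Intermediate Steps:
-39613 - (31*(-433) - 1*3448) = -39613 - (-13423 - 3448) = -39613 - 1*(-16871) = -39613 + 16871 = -22742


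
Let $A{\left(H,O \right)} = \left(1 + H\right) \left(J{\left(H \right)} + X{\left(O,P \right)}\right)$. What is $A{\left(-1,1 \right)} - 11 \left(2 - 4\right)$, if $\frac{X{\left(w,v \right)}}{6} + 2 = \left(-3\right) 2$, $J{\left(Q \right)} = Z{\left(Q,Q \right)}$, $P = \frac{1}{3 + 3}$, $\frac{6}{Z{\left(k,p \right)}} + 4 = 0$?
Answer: $22$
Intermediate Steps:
$Z{\left(k,p \right)} = - \frac{3}{2}$ ($Z{\left(k,p \right)} = \frac{6}{-4 + 0} = \frac{6}{-4} = 6 \left(- \frac{1}{4}\right) = - \frac{3}{2}$)
$P = \frac{1}{6} \approx 0.16667$
$J{\left(Q \right)} = - \frac{3}{2}$
$X{\left(w,v \right)} = -48$ ($X{\left(w,v \right)} = -12 + 6 \left(\left(-3\right) 2\right) = -12 + 6 \left(-6\right) = -12 - 36 = -48$)
$A{\left(H,O \right)} = - \frac{99}{2} - \frac{99 H}{2}$ ($A{\left(H,O \right)} = \left(1 + H\right) \left(- \frac{3}{2} - 48\right) = \left(1 + H\right) \left(- \frac{99}{2}\right) = - \frac{99}{2} - \frac{99 H}{2}$)
$A{\left(-1,1 \right)} - 11 \left(2 - 4\right) = \left(- \frac{99}{2} - - \frac{99}{2}\right) - 11 \left(2 - 4\right) = \left(- \frac{99}{2} + \frac{99}{2}\right) - -22 = 0 + 22 = 22$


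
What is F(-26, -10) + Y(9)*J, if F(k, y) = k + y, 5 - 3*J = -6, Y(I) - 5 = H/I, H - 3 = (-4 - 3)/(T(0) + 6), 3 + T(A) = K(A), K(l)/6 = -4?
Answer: -1321/81 ≈ -16.309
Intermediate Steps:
K(l) = -24 (K(l) = 6*(-4) = -24)
T(A) = -27 (T(A) = -3 - 24 = -27)
H = 10/3 (H = 3 + (-4 - 3)/(-27 + 6) = 3 - 7/(-21) = 3 - 7*(-1/21) = 3 + ⅓ = 10/3 ≈ 3.3333)
Y(I) = 5 + 10/(3*I)
J = 11/3 (J = 5/3 - ⅓*(-6) = 5/3 + 2 = 11/3 ≈ 3.6667)
F(-26, -10) + Y(9)*J = (-26 - 10) + (5 + (10/3)/9)*(11/3) = -36 + (5 + (10/3)*(⅑))*(11/3) = -36 + (5 + 10/27)*(11/3) = -36 + (145/27)*(11/3) = -36 + 1595/81 = -1321/81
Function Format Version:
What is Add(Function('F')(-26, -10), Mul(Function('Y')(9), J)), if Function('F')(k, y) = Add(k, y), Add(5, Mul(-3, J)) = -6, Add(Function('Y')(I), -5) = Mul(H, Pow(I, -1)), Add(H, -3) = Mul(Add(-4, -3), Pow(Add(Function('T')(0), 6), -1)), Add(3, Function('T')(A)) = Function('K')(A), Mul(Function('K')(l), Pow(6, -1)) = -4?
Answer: Rational(-1321, 81) ≈ -16.309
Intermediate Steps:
Function('K')(l) = -24 (Function('K')(l) = Mul(6, -4) = -24)
Function('T')(A) = -27 (Function('T')(A) = Add(-3, -24) = -27)
H = Rational(10, 3) (H = Add(3, Mul(Add(-4, -3), Pow(Add(-27, 6), -1))) = Add(3, Mul(-7, Pow(-21, -1))) = Add(3, Mul(-7, Rational(-1, 21))) = Add(3, Rational(1, 3)) = Rational(10, 3) ≈ 3.3333)
Function('Y')(I) = Add(5, Mul(Rational(10, 3), Pow(I, -1)))
J = Rational(11, 3) (J = Add(Rational(5, 3), Mul(Rational(-1, 3), -6)) = Add(Rational(5, 3), 2) = Rational(11, 3) ≈ 3.6667)
Add(Function('F')(-26, -10), Mul(Function('Y')(9), J)) = Add(Add(-26, -10), Mul(Add(5, Mul(Rational(10, 3), Pow(9, -1))), Rational(11, 3))) = Add(-36, Mul(Add(5, Mul(Rational(10, 3), Rational(1, 9))), Rational(11, 3))) = Add(-36, Mul(Add(5, Rational(10, 27)), Rational(11, 3))) = Add(-36, Mul(Rational(145, 27), Rational(11, 3))) = Add(-36, Rational(1595, 81)) = Rational(-1321, 81)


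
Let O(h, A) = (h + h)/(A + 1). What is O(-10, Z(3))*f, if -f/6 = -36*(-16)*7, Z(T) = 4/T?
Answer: 207360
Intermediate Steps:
O(h, A) = 2*h/(1 + A) (O(h, A) = (2*h)/(1 + A) = 2*h/(1 + A))
f = -24192 (f = -6*(-36*(-16))*7 = -3456*7 = -6*4032 = -24192)
O(-10, Z(3))*f = (2*(-10)/(1 + 4/3))*(-24192) = (2*(-10)/(7/3))*(-24192) = (2*(-10)*(3/7))*(-24192) = -60/7*(-24192) = 207360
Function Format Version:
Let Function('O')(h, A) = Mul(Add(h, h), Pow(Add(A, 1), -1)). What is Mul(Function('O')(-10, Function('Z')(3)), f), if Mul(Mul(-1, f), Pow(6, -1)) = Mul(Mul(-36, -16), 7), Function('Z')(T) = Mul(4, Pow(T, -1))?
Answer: 207360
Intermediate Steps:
Function('O')(h, A) = Mul(2, h, Pow(Add(1, A), -1)) (Function('O')(h, A) = Mul(Mul(2, h), Pow(Add(1, A), -1)) = Mul(2, h, Pow(Add(1, A), -1)))
f = -24192 (f = Mul(-6, Mul(Mul(-36, -16), 7)) = Mul(-6, Mul(576, 7)) = Mul(-6, 4032) = -24192)
Mul(Function('O')(-10, Function('Z')(3)), f) = Mul(Mul(2, -10, Pow(Add(1, Mul(4, Pow(3, -1))), -1)), -24192) = Mul(Mul(2, -10, Pow(Add(1, Mul(4, Rational(1, 3))), -1)), -24192) = Mul(Mul(2, -10, Pow(Add(1, Rational(4, 3)), -1)), -24192) = Mul(Mul(2, -10, Pow(Rational(7, 3), -1)), -24192) = Mul(Mul(2, -10, Rational(3, 7)), -24192) = Mul(Rational(-60, 7), -24192) = 207360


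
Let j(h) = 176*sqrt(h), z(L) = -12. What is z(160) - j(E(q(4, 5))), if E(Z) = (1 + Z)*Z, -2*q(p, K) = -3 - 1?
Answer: -12 - 176*sqrt(6) ≈ -443.11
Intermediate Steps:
q(p, K) = 2 (q(p, K) = -(-3 - 1)/2 = -1/2*(-4) = 2)
E(Z) = Z*(1 + Z)
z(160) - j(E(q(4, 5))) = -12 - 176*sqrt(2*(1 + 2)) = -12 - 176*sqrt(2*3) = -12 - 176*sqrt(6)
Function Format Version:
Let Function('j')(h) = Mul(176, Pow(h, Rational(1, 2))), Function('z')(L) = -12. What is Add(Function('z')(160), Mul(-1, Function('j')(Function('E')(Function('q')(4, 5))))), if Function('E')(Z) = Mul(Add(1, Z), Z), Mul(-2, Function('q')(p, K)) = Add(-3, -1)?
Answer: Add(-12, Mul(-176, Pow(6, Rational(1, 2)))) ≈ -443.11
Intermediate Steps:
Function('q')(p, K) = 2 (Function('q')(p, K) = Mul(Rational(-1, 2), Add(-3, -1)) = Mul(Rational(-1, 2), -4) = 2)
Function('E')(Z) = Mul(Z, Add(1, Z))
Add(Function('z')(160), Mul(-1, Function('j')(Function('E')(Function('q')(4, 5))))) = Add(-12, Mul(-1, Mul(176, Pow(Mul(2, Add(1, 2)), Rational(1, 2))))) = Add(-12, Mul(-1, Mul(176, Pow(Mul(2, 3), Rational(1, 2))))) = Add(-12, Mul(-1, Mul(176, Pow(6, Rational(1, 2))))) = Add(-12, Mul(-176, Pow(6, Rational(1, 2))))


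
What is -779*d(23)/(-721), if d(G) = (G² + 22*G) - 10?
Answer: 798475/721 ≈ 1107.5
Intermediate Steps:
d(G) = -10 + G² + 22*G
-779*d(23)/(-721) = -779*(-10 + 23² + 22*23)/(-721) = -779*(-10 + 529 + 506)*(-1)/721 = -798475*(-1)/721 = -779*(-1025/721) = 798475/721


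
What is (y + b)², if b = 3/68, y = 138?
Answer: 88115769/4624 ≈ 19056.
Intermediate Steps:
b = 3/68 (b = 3*(1/68) = 3/68 ≈ 0.044118)
(y + b)² = (138 + 3/68)² = (9387/68)² = 88115769/4624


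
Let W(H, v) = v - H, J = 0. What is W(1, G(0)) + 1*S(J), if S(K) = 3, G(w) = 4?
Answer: 6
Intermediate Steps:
W(1, G(0)) + 1*S(J) = (4 - 1*1) + 1*3 = (4 - 1) + 3 = 3 + 3 = 6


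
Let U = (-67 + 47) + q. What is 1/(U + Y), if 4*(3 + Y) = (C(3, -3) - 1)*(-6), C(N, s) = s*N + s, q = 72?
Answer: 2/137 ≈ 0.014599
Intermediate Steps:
C(N, s) = s + N*s (C(N, s) = N*s + s = s + N*s)
Y = 33/2 (Y = -3 + ((-3*(1 + 3) - 1)*(-6))/4 = -3 + ((-3*4 - 1)*(-6))/4 = -3 + ((-12 - 1)*(-6))/4 = -3 + (-13*(-6))/4 = -3 + (¼)*78 = -3 + 39/2 = 33/2 ≈ 16.500)
U = 52 (U = (-67 + 47) + 72 = -20 + 72 = 52)
1/(U + Y) = 1/(52 + 33/2) = 1/(137/2) = 2/137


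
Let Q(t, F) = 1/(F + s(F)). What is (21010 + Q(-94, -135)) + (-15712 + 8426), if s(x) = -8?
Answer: 1962531/143 ≈ 13724.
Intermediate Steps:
Q(t, F) = 1/(-8 + F) (Q(t, F) = 1/(F - 8) = 1/(-8 + F))
(21010 + Q(-94, -135)) + (-15712 + 8426) = (21010 + 1/(-8 - 135)) + (-15712 + 8426) = (21010 + 1/(-143)) - 7286 = (21010 - 1/143) - 7286 = 3004429/143 - 7286 = 1962531/143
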